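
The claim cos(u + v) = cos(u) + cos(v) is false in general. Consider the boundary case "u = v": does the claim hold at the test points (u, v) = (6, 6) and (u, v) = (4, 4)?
No, fails at both test points

At (6, 6): LHS = cos(12) ≈ 0.8439 ≠ RHS = 2·cos(6) ≈ 1.92
At (4, 4): LHS = cos(8) ≈ -0.1455 ≠ RHS = 2·cos(4) ≈ -1.307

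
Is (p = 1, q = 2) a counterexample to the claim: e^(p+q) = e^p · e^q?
No

Substituting p = 1, q = 2:
LHS = e^(1+2) = e^3 ≈ 20.09
RHS = e^1 · e^2 = e^3 ≈ 20.09

The sides agree, so this pair does not disprove the claim.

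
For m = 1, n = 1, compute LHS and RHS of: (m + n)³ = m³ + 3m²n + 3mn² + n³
LHS = (1 + 1)³ = 8
RHS = 1³ + 3·1²·1 + 3·1·1² + 1³ = 8

LHS = RHS: the two sides agree.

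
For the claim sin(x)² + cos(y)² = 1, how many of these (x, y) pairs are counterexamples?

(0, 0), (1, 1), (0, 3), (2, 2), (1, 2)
Testing each pair:
(0, 0): LHS = 1, RHS = 1 → satisfies claim
(1, 1): LHS = cos(1)² + sin(1)² = 1, RHS = 1 → satisfies claim
(0, 3): LHS = cos(3)² ≈ 0.9801, RHS = 1 → counterexample
(2, 2): LHS = cos(2)² + sin(2)² = 1, RHS = 1 → satisfies claim
(1, 2): LHS = cos(2)² + sin(1)² ≈ 0.8813, RHS = 1 → counterexample

That makes 2 counterexamples.

Answer: 2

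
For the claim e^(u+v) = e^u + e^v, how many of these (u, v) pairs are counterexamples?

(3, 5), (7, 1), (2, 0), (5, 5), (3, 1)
Testing each pair:
(3, 5): LHS = e^8 ≈ 2981, RHS = e^3 + e^5 ≈ 168.5 → counterexample
(7, 1): LHS = e^8 ≈ 2981, RHS = e + e^7 ≈ 1099 → counterexample
(2, 0): LHS = e^2 ≈ 7.389, RHS = 1 + e^2 ≈ 8.389 → counterexample
(5, 5): LHS = e^10 ≈ 22026.5, RHS = 2·e^5 ≈ 296.8 → counterexample
(3, 1): LHS = e^4 ≈ 54.6, RHS = e + e^3 ≈ 22.8 → counterexample

That makes 5 counterexamples.

Answer: 5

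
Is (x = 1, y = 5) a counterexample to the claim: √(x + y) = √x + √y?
Yes

Substituting x = 1, y = 5:
LHS = √(1 + 5) = √(6) ≈ 2.449
RHS = √1 + √5 = 1 + √(5) ≈ 3.236

Since LHS ≠ RHS, this pair disproves the claim.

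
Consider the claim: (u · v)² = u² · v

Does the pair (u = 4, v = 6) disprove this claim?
Substituting u = 4, v = 6:
LHS = (4 · 6)² = 576
RHS = 4² · 6 = 96

Since LHS ≠ RHS, this pair disproves the claim.

Answer: Yes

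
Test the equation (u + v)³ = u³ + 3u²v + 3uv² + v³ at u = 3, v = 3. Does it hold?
Substituting u = 3, v = 3:

LHS = (3 + 3)³ = 216
RHS = 3³ + 3·3²·3 + 3·3·3² + 3³ = 216

LHS = RHS, so the equation holds at this point.

Answer: Holds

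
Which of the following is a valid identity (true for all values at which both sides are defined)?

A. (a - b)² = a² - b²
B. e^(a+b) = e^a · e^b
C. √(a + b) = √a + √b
A: fails at (4, 5) — LHS = 1, RHS = -9.
B: holds — e.g. at (4, 4), both sides equal e^8 ≈ 2981.
C: fails at (6, 7) — LHS = √(13) ≈ 3.606, RHS = √(6) + √(7) ≈ 5.095.

Answer: B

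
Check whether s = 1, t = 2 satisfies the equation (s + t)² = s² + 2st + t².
Substituting s = 1, t = 2:

LHS = (1 + 2)² = 9
RHS = 1² + 2·1·2 + 2² = 9

LHS = RHS, so the equation holds at this point.

Answer: Holds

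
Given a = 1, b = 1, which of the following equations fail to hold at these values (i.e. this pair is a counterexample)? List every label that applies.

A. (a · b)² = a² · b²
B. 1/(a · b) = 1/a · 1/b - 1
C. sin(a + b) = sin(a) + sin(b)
B, C

Evaluating each claim at the given values:
A. LHS = 1, RHS = 1 → holds here (LHS = RHS)
B. LHS = 1, RHS = 0 → fails here (LHS ≠ RHS)
C. LHS = sin(2) ≈ 0.9093, RHS = 2·sin(1) ≈ 1.683 → fails here (LHS ≠ RHS)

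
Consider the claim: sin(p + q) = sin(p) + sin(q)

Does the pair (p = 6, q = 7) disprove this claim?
Substituting p = 6, q = 7:
LHS = sin(6 + 7) = sin(13) ≈ 0.4202
RHS = sin(6) + sin(7) ≈ 0.3776

Since LHS ≠ RHS, this pair disproves the claim.

Answer: Yes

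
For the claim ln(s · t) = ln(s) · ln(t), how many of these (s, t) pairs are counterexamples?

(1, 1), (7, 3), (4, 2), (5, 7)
3

Testing each pair:
(1, 1): LHS = 0, RHS = 0 → satisfies claim
(7, 3): LHS = ln(21) ≈ 3.045, RHS = ln(3)·ln(7) ≈ 2.138 → counterexample
(4, 2): LHS = ln(8) ≈ 2.079, RHS = ln(2)·ln(4) ≈ 0.9609 → counterexample
(5, 7): LHS = ln(35) ≈ 3.555, RHS = ln(5)·ln(7) ≈ 3.132 → counterexample

That makes 3 counterexamples.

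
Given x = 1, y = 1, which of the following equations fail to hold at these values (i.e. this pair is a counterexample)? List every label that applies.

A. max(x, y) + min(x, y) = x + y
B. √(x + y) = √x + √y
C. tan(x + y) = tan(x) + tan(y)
B, C

Evaluating each claim at the given values:
A. LHS = 2, RHS = 2 → holds here (LHS = RHS)
B. LHS = √(2) ≈ 1.414, RHS = 2 → fails here (LHS ≠ RHS)
C. LHS = tan(2) ≈ -2.185, RHS = 2·tan(1) ≈ 3.115 → fails here (LHS ≠ RHS)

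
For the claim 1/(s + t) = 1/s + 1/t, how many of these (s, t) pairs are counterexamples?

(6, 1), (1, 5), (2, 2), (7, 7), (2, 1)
Testing each pair:
(6, 1): LHS = 1/7, RHS = 7/6 → counterexample
(1, 5): LHS = 1/6, RHS = 6/5 → counterexample
(2, 2): LHS = 1/4, RHS = 1 → counterexample
(7, 7): LHS = 1/14, RHS = 2/7 → counterexample
(2, 1): LHS = 1/3, RHS = 3/2 → counterexample

That makes 5 counterexamples.

Answer: 5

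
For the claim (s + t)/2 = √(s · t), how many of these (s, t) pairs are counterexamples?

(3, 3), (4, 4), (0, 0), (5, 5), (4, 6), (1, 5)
Testing each pair:
(3, 3): LHS = 3, RHS = 3 → satisfies claim
(4, 4): LHS = 4, RHS = 4 → satisfies claim
(0, 0): LHS = 0, RHS = 0 → satisfies claim
(5, 5): LHS = 5, RHS = 5 → satisfies claim
(4, 6): LHS = 5, RHS = 2·√(6) ≈ 4.899 → counterexample
(1, 5): LHS = 3, RHS = √(5) ≈ 2.236 → counterexample

That makes 2 counterexamples.

Answer: 2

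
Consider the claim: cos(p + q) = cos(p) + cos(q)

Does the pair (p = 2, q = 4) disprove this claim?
Substituting p = 2, q = 4:
LHS = cos(2 + 4) = cos(6) ≈ 0.9602
RHS = cos(2) + cos(4) ≈ -1.07

Since LHS ≠ RHS, this pair disproves the claim.

Answer: Yes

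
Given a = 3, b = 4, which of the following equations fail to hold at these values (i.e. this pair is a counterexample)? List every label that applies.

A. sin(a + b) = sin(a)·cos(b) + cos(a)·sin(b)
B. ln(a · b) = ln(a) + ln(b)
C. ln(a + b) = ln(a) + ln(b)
Evaluating each claim at the given values:
A. LHS = sin(7) ≈ 0.657, RHS = sin(3)·cos(4) + sin(4)·cos(3) ≈ 0.657 → holds here (LHS = RHS)
B. LHS = ln(12) ≈ 2.485, RHS = ln(3) + ln(4) ≈ 2.485 → holds here (LHS = RHS)
C. LHS = ln(7) ≈ 1.946, RHS = ln(3) + ln(4) ≈ 2.485 → fails here (LHS ≠ RHS)

Answer: C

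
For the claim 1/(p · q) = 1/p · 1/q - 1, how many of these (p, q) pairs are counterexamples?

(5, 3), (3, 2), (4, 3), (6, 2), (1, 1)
Testing each pair:
(5, 3): LHS = 1/15, RHS = -14/15 → counterexample
(3, 2): LHS = 1/6, RHS = -5/6 → counterexample
(4, 3): LHS = 1/12, RHS = -11/12 → counterexample
(6, 2): LHS = 1/12, RHS = -11/12 → counterexample
(1, 1): LHS = 1, RHS = 0 → counterexample

That makes 5 counterexamples.

Answer: 5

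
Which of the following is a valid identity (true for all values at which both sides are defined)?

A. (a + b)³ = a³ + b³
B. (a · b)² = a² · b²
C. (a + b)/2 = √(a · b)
B

A: fails at (2, 7) — LHS = 729, RHS = 351.
B: holds — e.g. at (2, 3), both sides equal 36.
C: fails at (3, 5) — LHS = 4, RHS = √(15) ≈ 3.873.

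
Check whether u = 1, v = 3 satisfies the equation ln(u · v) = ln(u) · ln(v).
Substituting u = 1, v = 3:

LHS = ln(1 · 3) = ln(3) ≈ 1.099
RHS = ln(1) · ln(3) = 0

LHS ≠ RHS, so the equation does not hold at this point.

Answer: Fails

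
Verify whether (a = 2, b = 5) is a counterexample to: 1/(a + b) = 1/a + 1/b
Substituting a = 2, b = 5:
LHS = 1/(2 + 5) = 1/7
RHS = 1/2 + 1/5 = 7/10

Since LHS ≠ RHS, this pair disproves the claim.

Answer: Yes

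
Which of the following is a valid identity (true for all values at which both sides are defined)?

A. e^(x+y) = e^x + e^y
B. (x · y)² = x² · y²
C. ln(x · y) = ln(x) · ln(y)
B

A: fails at (5, 5) — LHS = e^10 ≈ 22026.5, RHS = 2·e^5 ≈ 296.8.
B: holds — e.g. at (4, 4), both sides equal 256.
C: fails at (5, 8) — LHS = ln(40) ≈ 3.689, RHS = ln(5)·ln(8) ≈ 3.347.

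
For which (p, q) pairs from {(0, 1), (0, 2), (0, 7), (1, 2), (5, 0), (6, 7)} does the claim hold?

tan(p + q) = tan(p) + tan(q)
(0, 1), (0, 2), (0, 7), (5, 0)

Testing each pair:
(0, 1): LHS = tan(1) ≈ 1.557, RHS = tan(1) ≈ 1.557 → holds
(0, 2): LHS = tan(2) ≈ -2.185, RHS = tan(2) ≈ -2.185 → holds
(0, 7): LHS = tan(7) ≈ 0.8714, RHS = tan(7) ≈ 0.8714 → holds
(1, 2): LHS = tan(3) ≈ -0.1425, RHS = tan(2) + tan(1) ≈ -0.6276 → fails
(5, 0): LHS = tan(5) ≈ -3.381, RHS = tan(5) ≈ -3.381 → holds
(6, 7): LHS = tan(13) ≈ 0.463, RHS = tan(6) + tan(7) ≈ 0.5804 → fails

4 of 6 pairs satisfy the claim.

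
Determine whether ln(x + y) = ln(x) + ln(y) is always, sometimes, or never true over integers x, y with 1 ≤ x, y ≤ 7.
Sometimes true

It holds at (x, y) = (2, 2) (both sides equal ln(4) ≈ 1.386), but fails at (x, y) = (4, 1) (LHS = ln(5) ≈ 1.609, RHS = ln(4) ≈ 1.386).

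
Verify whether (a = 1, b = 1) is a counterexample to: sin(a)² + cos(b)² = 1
No

Substituting a = 1, b = 1:
LHS = sin(1)² + cos(1)² = 1
RHS = 1

The sides agree, so this pair does not disprove the claim.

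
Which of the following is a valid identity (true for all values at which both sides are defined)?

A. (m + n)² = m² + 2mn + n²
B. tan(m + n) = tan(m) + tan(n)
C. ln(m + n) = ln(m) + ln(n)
A: holds — e.g. at (5, 5), both sides equal 100.
B: fails at (5, 5) — LHS = tan(10) ≈ 0.6484, RHS = 2·tan(5) ≈ -6.761.
C: fails at (2, 4) — LHS = ln(6) ≈ 1.792, RHS = ln(2) + ln(4) ≈ 2.079.

Answer: A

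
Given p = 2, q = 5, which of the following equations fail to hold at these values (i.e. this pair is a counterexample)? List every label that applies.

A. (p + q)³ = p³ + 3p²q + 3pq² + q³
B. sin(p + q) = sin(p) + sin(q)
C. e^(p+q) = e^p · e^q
Evaluating each claim at the given values:
A. LHS = 343, RHS = 343 → holds here (LHS = RHS)
B. LHS = sin(7) ≈ 0.657, RHS = sin(5) + sin(2) ≈ -0.04963 → fails here (LHS ≠ RHS)
C. LHS = e^7 ≈ 1097, RHS = e^7 ≈ 1097 → holds here (LHS = RHS)

Answer: B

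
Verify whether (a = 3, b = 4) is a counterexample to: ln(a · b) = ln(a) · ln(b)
Yes

Substituting a = 3, b = 4:
LHS = ln(3 · 4) = ln(12) ≈ 2.485
RHS = ln(3) · ln(4) ≈ 1.523

Since LHS ≠ RHS, this pair disproves the claim.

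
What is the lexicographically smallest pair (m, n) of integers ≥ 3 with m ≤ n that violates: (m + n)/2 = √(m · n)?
(m, n) = (3, 4)

At (3, 3): both sides equal 3, so it holds there.

Substituting (3, 4) into the claim:
LHS = (3 + 4)/2 = 7/2
RHS = √(3 · 4) = 2·√(3) ≈ 3.464

Since LHS ≠ RHS, this pair disproves the claim, and no lexicographically smaller pair (m ≤ n, integers ≥ 3) does.

For instance (3, 7) is also a counterexample (LHS = 5, RHS = √(21) ≈ 4.583), but it's lexicographically larger.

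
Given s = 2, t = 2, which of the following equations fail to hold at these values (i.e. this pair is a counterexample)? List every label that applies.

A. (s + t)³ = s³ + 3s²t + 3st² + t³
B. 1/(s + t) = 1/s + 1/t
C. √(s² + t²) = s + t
B, C

Evaluating each claim at the given values:
A. LHS = 64, RHS = 64 → holds here (LHS = RHS)
B. LHS = 1/4, RHS = 1 → fails here (LHS ≠ RHS)
C. LHS = 2·√(2) ≈ 2.828, RHS = 4 → fails here (LHS ≠ RHS)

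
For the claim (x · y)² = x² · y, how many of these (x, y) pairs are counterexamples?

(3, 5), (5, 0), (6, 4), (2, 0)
2

Testing each pair:
(3, 5): LHS = 225, RHS = 45 → counterexample
(5, 0): LHS = 0, RHS = 0 → satisfies claim
(6, 4): LHS = 576, RHS = 144 → counterexample
(2, 0): LHS = 0, RHS = 0 → satisfies claim

That makes 2 counterexamples.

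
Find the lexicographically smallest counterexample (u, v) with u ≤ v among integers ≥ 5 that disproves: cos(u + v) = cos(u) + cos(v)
Substituting (5, 5) into the claim:
LHS = cos(5 + 5) = cos(10) ≈ -0.8391
RHS = cos(5) + cos(5) = 2·cos(5) ≈ 0.5673

Since LHS ≠ RHS, this pair disproves the claim, and no lexicographically smaller pair (u ≤ v, integers ≥ 5) does.

For instance (11, 11) is also a counterexample (LHS = cos(22) ≈ -1, RHS = 2·cos(11) ≈ 0.008851), but it's lexicographically larger.

Answer: (u, v) = (5, 5)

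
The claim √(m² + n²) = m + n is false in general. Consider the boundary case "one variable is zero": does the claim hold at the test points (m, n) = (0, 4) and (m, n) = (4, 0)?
At (0, 4): LHS = 4, RHS = 4 → equal
At (4, 0): LHS = 4, RHS = 4 → equal

So the claim does hold at both of these boundary points, even though it is not an identity.

Answer: Yes, holds at both test points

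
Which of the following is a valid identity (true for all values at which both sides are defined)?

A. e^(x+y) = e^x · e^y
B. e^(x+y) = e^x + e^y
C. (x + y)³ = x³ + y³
A: holds — e.g. at (1, 2), both sides equal e^3 ≈ 20.09.
B: fails at (5, 5) — LHS = e^10 ≈ 22026.5, RHS = 2·e^5 ≈ 296.8.
C: fails at (3, 5) — LHS = 512, RHS = 152.

Answer: A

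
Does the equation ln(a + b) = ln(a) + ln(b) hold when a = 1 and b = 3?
Fails

Substituting a = 1, b = 3:

LHS = ln(1 + 3) = ln(4) ≈ 1.386
RHS = ln(1) + ln(3) = ln(3) ≈ 1.099

LHS ≠ RHS, so the equation does not hold at this point.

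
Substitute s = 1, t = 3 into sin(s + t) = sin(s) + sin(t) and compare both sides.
LHS = sin(1 + 3) = sin(4) ≈ -0.7568
RHS = sin(1) + sin(3) ≈ 0.9826

LHS ≠ RHS (they differ by about 1.739), so the equation does not hold here.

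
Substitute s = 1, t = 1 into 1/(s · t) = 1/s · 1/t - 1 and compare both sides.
LHS = 1/(1 · 1) = 1
RHS = 1/1 · 1/1 - 1 = 0

LHS ≠ RHS, so the equation does not hold here.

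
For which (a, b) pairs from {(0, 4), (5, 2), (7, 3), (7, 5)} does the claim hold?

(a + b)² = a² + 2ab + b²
Testing each pair:
(0, 4): LHS = 16, RHS = 16 → holds
(5, 2): LHS = 49, RHS = 49 → holds
(7, 3): LHS = 100, RHS = 100 → holds
(7, 5): LHS = 144, RHS = 144 → holds

Every pair satisfies the claim.

Answer: All pairs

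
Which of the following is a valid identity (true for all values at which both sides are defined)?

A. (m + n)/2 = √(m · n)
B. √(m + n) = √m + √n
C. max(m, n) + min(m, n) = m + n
C

A: fails at (3, 4) — LHS = 7/2, RHS = 2·√(3) ≈ 3.464.
B: fails at (5, 8) — LHS = √(13) ≈ 3.606, RHS = √(5) + 2·√(2) ≈ 5.064.
C: holds — e.g. at (3, 7), both sides equal 10.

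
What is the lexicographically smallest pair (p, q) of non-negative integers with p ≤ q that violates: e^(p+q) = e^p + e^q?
Substituting (0, 0) into the claim:
LHS = e^(0+0) = 1
RHS = e^0 + e^0 = 2

Since LHS ≠ RHS, this pair disproves the claim, and no lexicographically smaller pair (p ≤ q, non-negative integers) does.

For instance (6, 6) is also a counterexample (LHS = e^12 ≈ 162754.8, RHS = 2·e^6 ≈ 806.9), but it's lexicographically larger.

Answer: (p, q) = (0, 0)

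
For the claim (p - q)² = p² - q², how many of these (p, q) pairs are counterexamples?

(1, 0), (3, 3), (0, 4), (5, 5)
Testing each pair:
(1, 0): LHS = 1, RHS = 1 → satisfies claim
(3, 3): LHS = 0, RHS = 0 → satisfies claim
(0, 4): LHS = 16, RHS = -16 → counterexample
(5, 5): LHS = 0, RHS = 0 → satisfies claim

That makes 1 counterexample.

Answer: 1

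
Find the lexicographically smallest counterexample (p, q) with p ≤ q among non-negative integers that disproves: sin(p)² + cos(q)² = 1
(p, q) = (0, 1)

At (0, 0): both sides equal 1, so it holds there.

Substituting (0, 1) into the claim:
LHS = sin(0)² + cos(1)² = cos(1)² ≈ 0.2919
RHS = 1

Since LHS ≠ RHS, this pair disproves the claim, and no lexicographically smaller pair (p ≤ q, non-negative integers) does.

For instance (6, 7) is also a counterexample (LHS = sin(6)² + cos(7)² ≈ 0.6464, RHS = 1), but it's lexicographically larger.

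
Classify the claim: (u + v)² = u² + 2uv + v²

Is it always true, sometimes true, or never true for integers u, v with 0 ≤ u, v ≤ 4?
The identity holds for every pair in the range. For instance at (u, v) = (2, 4): both sides equal 36.

Answer: Always true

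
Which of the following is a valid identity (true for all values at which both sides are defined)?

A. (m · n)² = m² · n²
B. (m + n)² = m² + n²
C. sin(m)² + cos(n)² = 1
A

A: holds — e.g. at (3, 3), both sides equal 81.
B: fails at (2, 3) — LHS = 25, RHS = 13.
C: fails at (4, 5) — LHS = cos(5)² + sin(4)² ≈ 0.6532, RHS = 1.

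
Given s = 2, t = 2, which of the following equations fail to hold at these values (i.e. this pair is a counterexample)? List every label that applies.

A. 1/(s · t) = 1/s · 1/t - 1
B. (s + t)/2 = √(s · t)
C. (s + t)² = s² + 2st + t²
Evaluating each claim at the given values:
A. LHS = 1/4, RHS = -3/4 → fails here (LHS ≠ RHS)
B. LHS = 2, RHS = 2 → holds here (LHS = RHS)
C. LHS = 16, RHS = 16 → holds here (LHS = RHS)

Answer: A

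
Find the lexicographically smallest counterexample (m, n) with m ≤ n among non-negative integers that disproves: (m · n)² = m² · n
Substituting (1, 2) into the claim:
LHS = (1 · 2)² = 4
RHS = 1² · 2 = 2

Since LHS ≠ RHS, this pair disproves the claim, and no lexicographically smaller pair (m ≤ n, non-negative integers) does.

For instance (2, 3) is also a counterexample (LHS = 36, RHS = 12), but it's lexicographically larger.

Answer: (m, n) = (1, 2)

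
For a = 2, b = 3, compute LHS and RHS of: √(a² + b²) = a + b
LHS = √(2² + 3²) = √(13) ≈ 3.606
RHS = 2 + 3 = 5

LHS ≠ RHS (they differ by about 1.394), so the equation does not hold here.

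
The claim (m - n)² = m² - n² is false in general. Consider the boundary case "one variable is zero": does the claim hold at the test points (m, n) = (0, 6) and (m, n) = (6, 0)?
At (0, 6): LHS = 36 ≠ RHS = -36
At (6, 0): LHS = 36, RHS = 36 → equal

Answer: Only at (6, 0)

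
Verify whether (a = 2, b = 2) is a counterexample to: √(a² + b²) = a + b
Yes

Substituting a = 2, b = 2:
LHS = √(2² + 2²) = 2·√(2) ≈ 2.828
RHS = 2 + 2 = 4

Since LHS ≠ RHS, this pair disproves the claim.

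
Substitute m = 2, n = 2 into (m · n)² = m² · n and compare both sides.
LHS = (2 · 2)² = 16
RHS = 2² · 2 = 8

LHS ≠ RHS, so the equation does not hold here.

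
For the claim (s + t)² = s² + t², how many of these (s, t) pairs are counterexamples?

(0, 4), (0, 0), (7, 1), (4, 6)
2

Testing each pair:
(0, 4): LHS = 16, RHS = 16 → satisfies claim
(0, 0): LHS = 0, RHS = 0 → satisfies claim
(7, 1): LHS = 64, RHS = 50 → counterexample
(4, 6): LHS = 100, RHS = 52 → counterexample

That makes 2 counterexamples.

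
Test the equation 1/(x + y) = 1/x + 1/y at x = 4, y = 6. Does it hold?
Substituting x = 4, y = 6:

LHS = 1/(4 + 6) = 1/10
RHS = 1/4 + 1/6 = 5/12

LHS ≠ RHS, so the equation does not hold at this point.

Answer: Fails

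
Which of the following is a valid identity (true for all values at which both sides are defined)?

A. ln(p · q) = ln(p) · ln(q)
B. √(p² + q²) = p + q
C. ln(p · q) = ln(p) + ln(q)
A: fails at (1, 3) — LHS = ln(3) ≈ 1.099, RHS = 0.
B: fails at (2, 4) — LHS = 2·√(5) ≈ 4.472, RHS = 6.
C: holds — e.g. at (3, 4), both sides equal ln(12) ≈ 2.485.

Answer: C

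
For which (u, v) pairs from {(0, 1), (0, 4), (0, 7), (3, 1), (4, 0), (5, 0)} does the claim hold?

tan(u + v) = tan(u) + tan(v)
(0, 1), (0, 4), (0, 7), (4, 0), (5, 0)

Testing each pair:
(0, 1): LHS = tan(1) ≈ 1.557, RHS = tan(1) ≈ 1.557 → holds
(0, 4): LHS = tan(4) ≈ 1.158, RHS = tan(4) ≈ 1.158 → holds
(0, 7): LHS = tan(7) ≈ 0.8714, RHS = tan(7) ≈ 0.8714 → holds
(3, 1): LHS = tan(4) ≈ 1.158, RHS = tan(3) + tan(1) ≈ 1.415 → fails
(4, 0): LHS = tan(4) ≈ 1.158, RHS = tan(4) ≈ 1.158 → holds
(5, 0): LHS = tan(5) ≈ -3.381, RHS = tan(5) ≈ -3.381 → holds

5 of 6 pairs satisfy the claim.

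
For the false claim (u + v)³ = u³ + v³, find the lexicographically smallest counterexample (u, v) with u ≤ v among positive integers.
(u, v) = (1, 1)

Substituting (1, 1) into the claim:
LHS = (1 + 1)³ = 8
RHS = 1³ + 1³ = 2

Since LHS ≠ RHS, this pair disproves the claim, and no lexicographically smaller pair (u ≤ v, positive integers) does.

For instance (1, 7) is also a counterexample (LHS = 512, RHS = 344), but it's lexicographically larger.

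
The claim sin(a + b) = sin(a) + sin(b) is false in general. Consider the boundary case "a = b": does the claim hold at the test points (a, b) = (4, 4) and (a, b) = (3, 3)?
No, fails at both test points

At (4, 4): LHS = sin(8) ≈ 0.9894 ≠ RHS = 2·sin(4) ≈ -1.514
At (3, 3): LHS = sin(6) ≈ -0.2794 ≠ RHS = 2·sin(3) ≈ 0.2822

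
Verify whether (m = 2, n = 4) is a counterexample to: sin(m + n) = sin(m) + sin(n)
Yes

Substituting m = 2, n = 4:
LHS = sin(2 + 4) = sin(6) ≈ -0.2794
RHS = sin(2) + sin(4) ≈ 0.1525

Since LHS ≠ RHS, this pair disproves the claim.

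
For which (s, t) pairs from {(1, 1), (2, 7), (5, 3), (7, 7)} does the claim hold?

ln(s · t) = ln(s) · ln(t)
(1, 1)

Testing each pair:
(1, 1): LHS = 0, RHS = 0 → holds
(2, 7): LHS = ln(14) ≈ 2.639, RHS = ln(2)·ln(7) ≈ 1.349 → fails
(5, 3): LHS = ln(15) ≈ 2.708, RHS = ln(3)·ln(5) ≈ 1.768 → fails
(7, 7): LHS = ln(49) ≈ 3.892, RHS = ln(7)² ≈ 3.787 → fails

1 of 4 pairs satisfies the claim.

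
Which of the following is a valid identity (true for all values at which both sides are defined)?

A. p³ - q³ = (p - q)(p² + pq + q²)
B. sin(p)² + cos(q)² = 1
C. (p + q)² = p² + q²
A: holds — e.g. at (4, 5), both sides equal -61.
B: fails at (2, 4) — LHS = cos(4)² + sin(2)² ≈ 1.254, RHS = 1.
C: fails at (4, 4) — LHS = 64, RHS = 32.

Answer: A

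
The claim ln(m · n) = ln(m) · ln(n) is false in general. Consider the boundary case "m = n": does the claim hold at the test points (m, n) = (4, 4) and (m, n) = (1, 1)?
At (4, 4): LHS = ln(16) ≈ 2.773 ≠ RHS = ln(4)² ≈ 1.922
At (1, 1): LHS = 0, RHS = 0 → equal

Answer: Only at (1, 1)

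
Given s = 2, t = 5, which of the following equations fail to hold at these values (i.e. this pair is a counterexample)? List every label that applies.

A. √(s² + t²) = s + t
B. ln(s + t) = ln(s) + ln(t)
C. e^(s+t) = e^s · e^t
A, B

Evaluating each claim at the given values:
A. LHS = √(29) ≈ 5.385, RHS = 7 → fails here (LHS ≠ RHS)
B. LHS = ln(7) ≈ 1.946, RHS = ln(2) + ln(5) ≈ 2.303 → fails here (LHS ≠ RHS)
C. LHS = e^7 ≈ 1097, RHS = e^7 ≈ 1097 → holds here (LHS = RHS)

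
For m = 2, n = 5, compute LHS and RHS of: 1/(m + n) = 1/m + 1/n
LHS = 1/(2 + 5) = 1/7
RHS = 1/2 + 1/5 = 7/10

LHS ≠ RHS, so the equation does not hold here.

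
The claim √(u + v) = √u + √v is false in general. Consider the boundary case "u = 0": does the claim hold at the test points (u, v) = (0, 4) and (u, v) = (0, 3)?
Yes, holds at both test points

At (0, 4): LHS = 2, RHS = 2 → equal
At (0, 3): LHS = √(3) ≈ 1.732, RHS = √(3) ≈ 1.732 → equal

So the claim does hold at both of these boundary points, even though it is not an identity.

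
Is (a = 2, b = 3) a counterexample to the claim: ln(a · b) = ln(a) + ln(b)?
Substituting a = 2, b = 3:
LHS = ln(2 · 3) = ln(6) ≈ 1.792
RHS = ln(2) + ln(3) ≈ 1.792

The sides agree, so this pair does not disprove the claim.

Answer: No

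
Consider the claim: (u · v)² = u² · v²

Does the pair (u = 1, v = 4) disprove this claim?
No

Substituting u = 1, v = 4:
LHS = (1 · 4)² = 16
RHS = 1² · 4² = 16

The sides agree, so this pair does not disprove the claim.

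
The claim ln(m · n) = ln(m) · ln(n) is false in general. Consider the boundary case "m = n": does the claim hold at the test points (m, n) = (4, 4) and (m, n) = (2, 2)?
No, fails at both test points

At (4, 4): LHS = ln(16) ≈ 2.773 ≠ RHS = ln(4)² ≈ 1.922
At (2, 2): LHS = ln(4) ≈ 1.386 ≠ RHS = ln(2)² ≈ 0.4805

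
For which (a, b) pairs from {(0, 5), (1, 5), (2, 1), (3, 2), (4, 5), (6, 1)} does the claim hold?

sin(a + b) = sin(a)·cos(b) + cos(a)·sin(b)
Testing each pair:
(0, 5): LHS = sin(5) ≈ -0.9589, RHS = sin(5) ≈ -0.9589 → holds
(1, 5): LHS = sin(6) ≈ -0.2794, RHS = sin(5)·cos(1) + sin(1)·cos(5) ≈ -0.2794 → holds
(2, 1): LHS = sin(3) ≈ 0.1411, RHS = sin(1)·cos(2) + sin(2)·cos(1) ≈ 0.1411 → holds
(3, 2): LHS = sin(5) ≈ -0.9589, RHS = sin(2)·cos(3) + sin(3)·cos(2) ≈ -0.9589 → holds
(4, 5): LHS = sin(9) ≈ 0.4121, RHS = sin(4)·cos(5) + sin(5)·cos(4) ≈ 0.4121 → holds
(6, 1): LHS = sin(7) ≈ 0.657, RHS = sin(6)·cos(1) + sin(1)·cos(6) ≈ 0.657 → holds

Every pair satisfies the claim.

Answer: All pairs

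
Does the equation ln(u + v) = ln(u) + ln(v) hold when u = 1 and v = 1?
Fails

Substituting u = 1, v = 1:

LHS = ln(1 + 1) = ln(2) ≈ 0.6931
RHS = ln(1) + ln(1) = 0

LHS ≠ RHS, so the equation does not hold at this point.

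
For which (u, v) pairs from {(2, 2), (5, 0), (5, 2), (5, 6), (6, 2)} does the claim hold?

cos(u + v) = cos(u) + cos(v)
Testing each pair:
(2, 2): LHS = cos(4) ≈ -0.6536, RHS = 2·cos(2) ≈ -0.8323 → fails
(5, 0): LHS = cos(5) ≈ 0.2837, RHS = cos(5) + 1 ≈ 1.284 → fails
(5, 2): LHS = cos(7) ≈ 0.7539, RHS = cos(2) + cos(5) ≈ -0.1325 → fails
(5, 6): LHS = cos(11) ≈ 0.004426, RHS = cos(5) + cos(6) ≈ 1.244 → fails
(6, 2): LHS = cos(8) ≈ -0.1455, RHS = cos(2) + cos(6) ≈ 0.544 → fails

No pair satisfies the claim.

Answer: None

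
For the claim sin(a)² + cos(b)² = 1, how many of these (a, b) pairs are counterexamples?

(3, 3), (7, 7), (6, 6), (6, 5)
Testing each pair:
(3, 3): LHS = sin(3)² + cos(3)² = 1, RHS = 1 → satisfies claim
(7, 7): LHS = sin(7)² + cos(7)² = 1, RHS = 1 → satisfies claim
(6, 6): LHS = sin(6)² + cos(6)² = 1, RHS = 1 → satisfies claim
(6, 5): LHS = sin(6)² + cos(5)² ≈ 0.1585, RHS = 1 → counterexample

That makes 1 counterexample.

Answer: 1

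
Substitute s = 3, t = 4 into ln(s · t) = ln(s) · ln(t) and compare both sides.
LHS = ln(3 · 4) = ln(12) ≈ 2.485
RHS = ln(3) · ln(4) ≈ 1.523

LHS ≠ RHS (they differ by about 0.9619), so the equation does not hold here.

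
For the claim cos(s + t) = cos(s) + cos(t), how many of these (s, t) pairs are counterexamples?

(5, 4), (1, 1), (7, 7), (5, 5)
4

Testing each pair:
(5, 4): LHS = cos(9) ≈ -0.9111, RHS = cos(4) + cos(5) ≈ -0.37 → counterexample
(1, 1): LHS = cos(2) ≈ -0.4161, RHS = 2·cos(1) ≈ 1.081 → counterexample
(7, 7): LHS = cos(14) ≈ 0.1367, RHS = 2·cos(7) ≈ 1.508 → counterexample
(5, 5): LHS = cos(10) ≈ -0.8391, RHS = 2·cos(5) ≈ 0.5673 → counterexample

That makes 4 counterexamples.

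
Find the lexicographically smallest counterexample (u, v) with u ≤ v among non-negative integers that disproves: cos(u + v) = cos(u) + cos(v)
Substituting (0, 0) into the claim:
LHS = cos(0 + 0) = 1
RHS = cos(0) + cos(0) = 2

Since LHS ≠ RHS, this pair disproves the claim, and no lexicographically smaller pair (u ≤ v, non-negative integers) does.

For instance (0, 7) is also a counterexample (LHS = cos(7) ≈ 0.7539, RHS = cos(7) + 1 ≈ 1.754), but it's lexicographically larger.

Answer: (u, v) = (0, 0)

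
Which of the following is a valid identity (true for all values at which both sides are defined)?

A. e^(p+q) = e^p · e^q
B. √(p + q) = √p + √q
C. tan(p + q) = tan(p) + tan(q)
A

A: holds — e.g. at (3, 5), both sides equal e^8 ≈ 2981.
B: fails at (6, 7) — LHS = √(13) ≈ 3.606, RHS = √(6) + √(7) ≈ 5.095.
C: fails at (2, 2) — LHS = tan(4) ≈ 1.158, RHS = 2·tan(2) ≈ -4.37.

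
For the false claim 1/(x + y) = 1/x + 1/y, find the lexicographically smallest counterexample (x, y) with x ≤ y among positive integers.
Substituting (1, 1) into the claim:
LHS = 1/(1 + 1) = 1/2
RHS = 1/1 + 1/1 = 2

Since LHS ≠ RHS, this pair disproves the claim, and no lexicographically smaller pair (x ≤ y, positive integers) does.

For instance (2, 3) is also a counterexample (LHS = 1/5, RHS = 5/6), but it's lexicographically larger.

Answer: (x, y) = (1, 1)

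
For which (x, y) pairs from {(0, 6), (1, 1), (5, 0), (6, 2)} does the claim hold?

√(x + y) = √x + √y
(0, 6), (5, 0)

Testing each pair:
(0, 6): LHS = √(6) ≈ 2.449, RHS = √(6) ≈ 2.449 → holds
(1, 1): LHS = √(2) ≈ 1.414, RHS = 2 → fails
(5, 0): LHS = √(5) ≈ 2.236, RHS = √(5) ≈ 2.236 → holds
(6, 2): LHS = 2·√(2) ≈ 2.828, RHS = √(2) + √(6) ≈ 3.864 → fails

2 of 4 pairs satisfy the claim.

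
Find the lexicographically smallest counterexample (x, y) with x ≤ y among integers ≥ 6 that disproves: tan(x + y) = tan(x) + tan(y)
Substituting (6, 6) into the claim:
LHS = tan(6 + 6) = tan(12) ≈ -0.6359
RHS = tan(6) + tan(6) = 2·tan(6) ≈ -0.582

Since LHS ≠ RHS, this pair disproves the claim, and no lexicographically smaller pair (x ≤ y, integers ≥ 6) does.

For instance (6, 7) is also a counterexample (LHS = tan(13) ≈ 0.463, RHS = tan(6) + tan(7) ≈ 0.5804), but it's lexicographically larger.

Answer: (x, y) = (6, 6)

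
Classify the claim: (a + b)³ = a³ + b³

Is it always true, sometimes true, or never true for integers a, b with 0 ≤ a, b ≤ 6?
It holds at (a, b) = (4, 0) (both sides equal 64), but fails at (a, b) = (6, 3) (LHS = 729, RHS = 243).

Answer: Sometimes true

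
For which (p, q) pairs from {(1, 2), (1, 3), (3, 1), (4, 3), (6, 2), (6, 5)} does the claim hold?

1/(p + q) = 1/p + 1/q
None

Testing each pair:
(1, 2): LHS = 1/3, RHS = 3/2 → fails
(1, 3): LHS = 1/4, RHS = 4/3 → fails
(3, 1): LHS = 1/4, RHS = 4/3 → fails
(4, 3): LHS = 1/7, RHS = 7/12 → fails
(6, 2): LHS = 1/8, RHS = 2/3 → fails
(6, 5): LHS = 1/11, RHS = 11/30 → fails

No pair satisfies the claim.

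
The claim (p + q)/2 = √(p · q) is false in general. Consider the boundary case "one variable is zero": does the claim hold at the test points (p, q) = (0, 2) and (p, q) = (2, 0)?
No, fails at both test points

At (0, 2): LHS = 1 ≠ RHS = 0
At (2, 0): LHS = 1 ≠ RHS = 0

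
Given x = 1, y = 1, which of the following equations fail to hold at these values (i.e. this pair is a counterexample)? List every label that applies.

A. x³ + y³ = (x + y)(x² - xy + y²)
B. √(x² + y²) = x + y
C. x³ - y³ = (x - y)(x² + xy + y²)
B

Evaluating each claim at the given values:
A. LHS = 2, RHS = 2 → holds here (LHS = RHS)
B. LHS = √(2) ≈ 1.414, RHS = 2 → fails here (LHS ≠ RHS)
C. LHS = 0, RHS = 0 → holds here (LHS = RHS)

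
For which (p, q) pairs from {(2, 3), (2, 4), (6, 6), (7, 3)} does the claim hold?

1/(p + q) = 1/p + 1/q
None

Testing each pair:
(2, 3): LHS = 1/5, RHS = 5/6 → fails
(2, 4): LHS = 1/6, RHS = 3/4 → fails
(6, 6): LHS = 1/12, RHS = 1/3 → fails
(7, 3): LHS = 1/10, RHS = 10/21 → fails

No pair satisfies the claim.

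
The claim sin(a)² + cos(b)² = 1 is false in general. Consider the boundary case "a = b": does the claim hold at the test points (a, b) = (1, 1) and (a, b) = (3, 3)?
At (1, 1): LHS = cos(1)² + sin(1)² = 1, RHS = 1 → equal
At (3, 3): LHS = sin(3)² + cos(3)² = 1, RHS = 1 → equal

So the claim does hold at both of these boundary points, even though it is not an identity.

Answer: Yes, holds at both test points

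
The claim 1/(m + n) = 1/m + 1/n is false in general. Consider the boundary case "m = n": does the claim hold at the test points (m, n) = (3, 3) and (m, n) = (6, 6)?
At (3, 3): LHS = 1/6 ≠ RHS = 2/3
At (6, 6): LHS = 1/12 ≠ RHS = 1/3

Answer: No, fails at both test points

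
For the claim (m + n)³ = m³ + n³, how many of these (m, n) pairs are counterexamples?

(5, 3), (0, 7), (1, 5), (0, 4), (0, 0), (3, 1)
Testing each pair:
(5, 3): LHS = 512, RHS = 152 → counterexample
(0, 7): LHS = 343, RHS = 343 → satisfies claim
(1, 5): LHS = 216, RHS = 126 → counterexample
(0, 4): LHS = 64, RHS = 64 → satisfies claim
(0, 0): LHS = 0, RHS = 0 → satisfies claim
(3, 1): LHS = 64, RHS = 28 → counterexample

That makes 3 counterexamples.

Answer: 3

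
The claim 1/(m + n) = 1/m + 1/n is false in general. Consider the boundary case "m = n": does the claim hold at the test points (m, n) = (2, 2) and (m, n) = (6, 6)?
No, fails at both test points

At (2, 2): LHS = 1/4 ≠ RHS = 1
At (6, 6): LHS = 1/12 ≠ RHS = 1/3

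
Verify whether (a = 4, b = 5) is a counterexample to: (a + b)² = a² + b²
Substituting a = 4, b = 5:
LHS = (4 + 5)² = 81
RHS = 4² + 5² = 41

Since LHS ≠ RHS, this pair disproves the claim.

Answer: Yes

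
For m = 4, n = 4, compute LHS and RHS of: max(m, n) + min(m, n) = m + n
LHS = max(4, 4) + min(4, 4) = 8
RHS = 4 + 4 = 8

LHS = RHS: the two sides agree.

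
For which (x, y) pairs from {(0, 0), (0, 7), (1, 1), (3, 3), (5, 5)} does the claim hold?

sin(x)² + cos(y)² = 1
Testing each pair:
(0, 0): LHS = 1, RHS = 1 → holds
(0, 7): LHS = cos(7)² ≈ 0.5684, RHS = 1 → fails
(1, 1): LHS = cos(1)² + sin(1)² = 1, RHS = 1 → holds
(3, 3): LHS = sin(3)² + cos(3)² = 1, RHS = 1 → holds
(5, 5): LHS = cos(5)² + sin(5)² = 1, RHS = 1 → holds

4 of 5 pairs satisfy the claim.

Answer: (0, 0), (1, 1), (3, 3), (5, 5)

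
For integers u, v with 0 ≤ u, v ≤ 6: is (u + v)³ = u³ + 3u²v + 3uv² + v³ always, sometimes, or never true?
Always true

The identity holds for every pair in the range. For instance at (u, v) = (1, 5): both sides equal 216.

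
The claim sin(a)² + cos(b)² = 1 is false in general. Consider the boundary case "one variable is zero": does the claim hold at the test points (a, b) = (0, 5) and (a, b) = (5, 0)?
No, fails at both test points

At (0, 5): LHS = cos(5)² ≈ 0.08046 ≠ RHS = 1
At (5, 0): LHS = sin(5)² + 1 ≈ 1.92 ≠ RHS = 1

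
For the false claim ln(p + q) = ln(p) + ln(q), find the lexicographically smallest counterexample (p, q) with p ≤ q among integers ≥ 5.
Substituting (5, 5) into the claim:
LHS = ln(5 + 5) = ln(10) ≈ 2.303
RHS = ln(5) + ln(5) = 2·ln(5) ≈ 3.219

Since LHS ≠ RHS, this pair disproves the claim, and no lexicographically smaller pair (p ≤ q, integers ≥ 5) does.

For instance (7, 8) is also a counterexample (LHS = ln(15) ≈ 2.708, RHS = ln(7) + ln(8) ≈ 4.025), but it's lexicographically larger.

Answer: (p, q) = (5, 5)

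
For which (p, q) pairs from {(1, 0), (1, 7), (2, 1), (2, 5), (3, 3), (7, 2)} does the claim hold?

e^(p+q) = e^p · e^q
Testing each pair:
(1, 0): LHS = e ≈ 2.718, RHS = e ≈ 2.718 → holds
(1, 7): LHS = e^8 ≈ 2981, RHS = e^8 ≈ 2981 → holds
(2, 1): LHS = e^3 ≈ 20.09, RHS = e^3 ≈ 20.09 → holds
(2, 5): LHS = e^7 ≈ 1097, RHS = e^7 ≈ 1097 → holds
(3, 3): LHS = e^6 ≈ 403.4, RHS = e^6 ≈ 403.4 → holds
(7, 2): LHS = e^9 ≈ 8103, RHS = e^9 ≈ 8103 → holds

Every pair satisfies the claim.

Answer: All pairs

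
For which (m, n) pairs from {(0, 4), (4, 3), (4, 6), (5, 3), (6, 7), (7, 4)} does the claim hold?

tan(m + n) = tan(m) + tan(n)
Testing each pair:
(0, 4): LHS = tan(4) ≈ 1.158, RHS = tan(4) ≈ 1.158 → holds
(4, 3): LHS = tan(7) ≈ 0.8714, RHS = tan(3) + tan(4) ≈ 1.015 → fails
(4, 6): LHS = tan(10) ≈ 0.6484, RHS = tan(6) + tan(4) ≈ 0.8668 → fails
(5, 3): LHS = tan(8) ≈ -6.8, RHS = tan(5) + tan(3) ≈ -3.523 → fails
(6, 7): LHS = tan(13) ≈ 0.463, RHS = tan(6) + tan(7) ≈ 0.5804 → fails
(7, 4): LHS = tan(11) ≈ -226, RHS = tan(7) + tan(4) ≈ 2.029 → fails

1 of 6 pairs satisfies the claim.

Answer: (0, 4)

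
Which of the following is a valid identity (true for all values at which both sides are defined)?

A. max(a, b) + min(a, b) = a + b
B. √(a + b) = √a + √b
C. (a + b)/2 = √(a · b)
A

A: holds — e.g. at (2, 5), both sides equal 7.
B: fails at (5, 8) — LHS = √(13) ≈ 3.606, RHS = √(5) + 2·√(2) ≈ 5.064.
C: fails at (1, 4) — LHS = 5/2, RHS = 2.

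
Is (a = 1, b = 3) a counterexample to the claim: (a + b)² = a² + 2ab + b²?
Substituting a = 1, b = 3:
LHS = (1 + 3)² = 16
RHS = 1² + 2·1·3 + 3² = 16

The sides agree, so this pair does not disprove the claim.

Answer: No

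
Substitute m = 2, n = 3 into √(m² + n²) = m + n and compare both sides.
LHS = √(2² + 3²) = √(13) ≈ 3.606
RHS = 2 + 3 = 5

LHS ≠ RHS (they differ by about 1.394), so the equation does not hold here.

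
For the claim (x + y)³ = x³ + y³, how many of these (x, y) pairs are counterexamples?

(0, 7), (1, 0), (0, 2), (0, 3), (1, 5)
Testing each pair:
(0, 7): LHS = 343, RHS = 343 → satisfies claim
(1, 0): LHS = 1, RHS = 1 → satisfies claim
(0, 2): LHS = 8, RHS = 8 → satisfies claim
(0, 3): LHS = 27, RHS = 27 → satisfies claim
(1, 5): LHS = 216, RHS = 126 → counterexample

That makes 1 counterexample.

Answer: 1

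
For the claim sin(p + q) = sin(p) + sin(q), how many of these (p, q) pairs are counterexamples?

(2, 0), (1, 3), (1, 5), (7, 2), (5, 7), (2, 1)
5

Testing each pair:
(2, 0): LHS = sin(2) ≈ 0.9093, RHS = sin(2) ≈ 0.9093 → satisfies claim
(1, 3): LHS = sin(4) ≈ -0.7568, RHS = sin(3) + sin(1) ≈ 0.9826 → counterexample
(1, 5): LHS = sin(6) ≈ -0.2794, RHS = sin(5) + sin(1) ≈ -0.1175 → counterexample
(7, 2): LHS = sin(9) ≈ 0.4121, RHS = sin(7) + sin(2) ≈ 1.566 → counterexample
(5, 7): LHS = sin(12) ≈ -0.5366, RHS = sin(5) + sin(7) ≈ -0.3019 → counterexample
(2, 1): LHS = sin(3) ≈ 0.1411, RHS = sin(1) + sin(2) ≈ 1.751 → counterexample

That makes 5 counterexamples.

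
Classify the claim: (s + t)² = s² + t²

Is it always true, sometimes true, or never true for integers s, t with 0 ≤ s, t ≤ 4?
Sometimes true

It holds at (s, t) = (3, 0) (both sides equal 9), but fails at (s, t) = (1, 4) (LHS = 25, RHS = 17).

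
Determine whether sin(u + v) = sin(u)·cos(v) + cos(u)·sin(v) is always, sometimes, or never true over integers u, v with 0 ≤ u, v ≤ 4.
Always true

The identity holds for every pair in the range. For instance at (u, v) = (3, 3): both sides equal sin(6) ≈ -0.2794.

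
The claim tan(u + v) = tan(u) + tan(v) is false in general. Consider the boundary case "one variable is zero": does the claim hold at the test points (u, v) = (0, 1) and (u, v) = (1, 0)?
At (0, 1): LHS = tan(1) ≈ 1.557, RHS = tan(1) ≈ 1.557 → equal
At (1, 0): LHS = tan(1) ≈ 1.557, RHS = tan(1) ≈ 1.557 → equal

So the claim does hold at both of these boundary points, even though it is not an identity.

Answer: Yes, holds at both test points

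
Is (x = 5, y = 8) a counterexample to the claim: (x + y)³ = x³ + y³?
Substituting x = 5, y = 8:
LHS = (5 + 8)³ = 2197
RHS = 5³ + 8³ = 637

Since LHS ≠ RHS, this pair disproves the claim.

Answer: Yes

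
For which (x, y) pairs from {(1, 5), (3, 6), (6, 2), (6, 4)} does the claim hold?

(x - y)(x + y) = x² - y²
All pairs

Testing each pair:
(1, 5): LHS = -24, RHS = -24 → holds
(3, 6): LHS = -27, RHS = -27 → holds
(6, 2): LHS = 32, RHS = 32 → holds
(6, 4): LHS = 20, RHS = 20 → holds

Every pair satisfies the claim.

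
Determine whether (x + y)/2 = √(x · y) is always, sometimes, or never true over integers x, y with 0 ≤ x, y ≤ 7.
It holds at (x, y) = (4, 4) (both sides equal 4), but fails at (x, y) = (4, 7) (LHS = 11/2, RHS = 2·√(7) ≈ 5.292).

Answer: Sometimes true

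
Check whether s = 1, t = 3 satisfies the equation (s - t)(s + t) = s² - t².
Holds

Substituting s = 1, t = 3:

LHS = (1 - 3)(1 + 3) = -8
RHS = 1² - 3² = -8

LHS = RHS, so the equation holds at this point.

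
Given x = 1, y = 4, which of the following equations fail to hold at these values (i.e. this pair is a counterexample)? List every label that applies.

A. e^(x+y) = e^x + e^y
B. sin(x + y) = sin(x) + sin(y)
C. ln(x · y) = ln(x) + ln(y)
A, B

Evaluating each claim at the given values:
A. LHS = e^5 ≈ 148.4, RHS = e + e^4 ≈ 57.32 → fails here (LHS ≠ RHS)
B. LHS = sin(5) ≈ -0.9589, RHS = sin(4) + sin(1) ≈ 0.08467 → fails here (LHS ≠ RHS)
C. LHS = ln(4) ≈ 1.386, RHS = ln(4) ≈ 1.386 → holds here (LHS = RHS)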